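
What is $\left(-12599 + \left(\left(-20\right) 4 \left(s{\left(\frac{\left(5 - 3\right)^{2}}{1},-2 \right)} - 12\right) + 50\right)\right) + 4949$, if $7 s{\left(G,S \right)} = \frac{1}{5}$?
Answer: $- \frac{46496}{7} \approx -6642.3$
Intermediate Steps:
$s{\left(G,S \right)} = \frac{1}{35}$ ($s{\left(G,S \right)} = \frac{1}{7 \cdot 5} = \frac{1}{7} \cdot \frac{1}{5} = \frac{1}{35}$)
$\left(-12599 + \left(\left(-20\right) 4 \left(s{\left(\frac{\left(5 - 3\right)^{2}}{1},-2 \right)} - 12\right) + 50\right)\right) + 4949 = \left(-12599 + \left(\left(-20\right) 4 \left(\frac{1}{35} - 12\right) + 50\right)\right) + 4949 = \left(-12599 - \left(-50 + 80 \left(\frac{1}{35} - 12\right)\right)\right) + 4949 = \left(-12599 + \left(\left(-80\right) \left(- \frac{419}{35}\right) + 50\right)\right) + 4949 = \left(-12599 + \left(\frac{6704}{7} + 50\right)\right) + 4949 = \left(-12599 + \frac{7054}{7}\right) + 4949 = - \frac{81139}{7} + 4949 = - \frac{46496}{7}$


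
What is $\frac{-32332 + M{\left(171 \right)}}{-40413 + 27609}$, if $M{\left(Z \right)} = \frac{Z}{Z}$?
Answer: $\frac{10777}{4268} \approx 2.5251$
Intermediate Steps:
$M{\left(Z \right)} = 1$
$\frac{-32332 + M{\left(171 \right)}}{-40413 + 27609} = \frac{-32332 + 1}{-40413 + 27609} = - \frac{32331}{-12804} = \left(-32331\right) \left(- \frac{1}{12804}\right) = \frac{10777}{4268}$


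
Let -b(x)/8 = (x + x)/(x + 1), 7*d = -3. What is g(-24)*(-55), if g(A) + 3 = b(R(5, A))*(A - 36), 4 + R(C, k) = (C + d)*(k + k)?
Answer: -27440765/519 ≈ -52872.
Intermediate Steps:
d = -3/7 (d = (1/7)*(-3) = -3/7 ≈ -0.42857)
R(C, k) = -4 + 2*k*(-3/7 + C) (R(C, k) = -4 + (C - 3/7)*(k + k) = -4 + (-3/7 + C)*(2*k) = -4 + 2*k*(-3/7 + C))
b(x) = -16*x/(1 + x) (b(x) = -8*(x + x)/(x + 1) = -8*2*x/(1 + x) = -16*x/(1 + x))
g(A) = -3 - 16*(-36 + A)*(-4 + 64*A/7)/(-3 + 64*A/7) (g(A) = -3 + (-16*(-4 - 6*A/7 + 2*5*A)/(1 + (-4 - 6*A/7 + 2*5*A)))*(A - 36) = -3 + (-16*(-4 - 6*A/7 + 10*A)/(1 + (-4 - 6*A/7 + 10*A)))*(-36 + A) = -3 + (-16*(-4 + 64*A/7)/(1 + (-4 + 64*A/7)))*(-36 + A) = -3 + (-16*(-4 + 64*A/7)/(-3 + 64*A/7))*(-36 + A) = -3 - 16*(-36 + A)*(-4 + 64*A/7)/(-3 + 64*A/7))
g(-24)*(-55) = ((-16065 - 1024*(-24)**2 + 37120*(-24))/(-21 + 64*(-24)))*(-55) = ((-16065 - 1024*576 - 890880)/(-21 - 1536))*(-55) = ((-16065 - 589824 - 890880)/(-1557))*(-55) = -1/1557*(-1496769)*(-55) = (498923/519)*(-55) = -27440765/519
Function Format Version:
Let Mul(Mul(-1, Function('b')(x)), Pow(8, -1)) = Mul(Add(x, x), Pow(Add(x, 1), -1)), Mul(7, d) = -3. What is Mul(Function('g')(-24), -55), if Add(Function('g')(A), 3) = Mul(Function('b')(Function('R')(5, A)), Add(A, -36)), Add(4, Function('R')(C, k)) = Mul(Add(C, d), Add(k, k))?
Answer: Rational(-27440765, 519) ≈ -52872.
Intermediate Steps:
d = Rational(-3, 7) (d = Mul(Rational(1, 7), -3) = Rational(-3, 7) ≈ -0.42857)
Function('R')(C, k) = Add(-4, Mul(2, k, Add(Rational(-3, 7), C))) (Function('R')(C, k) = Add(-4, Mul(Add(C, Rational(-3, 7)), Add(k, k))) = Add(-4, Mul(Add(Rational(-3, 7), C), Mul(2, k))) = Add(-4, Mul(2, k, Add(Rational(-3, 7), C))))
Function('b')(x) = Mul(-16, x, Pow(Add(1, x), -1)) (Function('b')(x) = Mul(-8, Mul(Add(x, x), Pow(Add(x, 1), -1))) = Mul(-8, Mul(Mul(2, x), Pow(Add(1, x), -1))) = Mul(-8, Mul(2, x, Pow(Add(1, x), -1))) = Mul(-16, x, Pow(Add(1, x), -1)))
Function('g')(A) = Add(-3, Mul(-16, Pow(Add(-3, Mul(Rational(64, 7), A)), -1), Add(-36, A), Add(-4, Mul(Rational(64, 7), A)))) (Function('g')(A) = Add(-3, Mul(Mul(-16, Add(-4, Mul(Rational(-6, 7), A), Mul(2, 5, A)), Pow(Add(1, Add(-4, Mul(Rational(-6, 7), A), Mul(2, 5, A))), -1)), Add(A, -36))) = Add(-3, Mul(Mul(-16, Add(-4, Mul(Rational(-6, 7), A), Mul(10, A)), Pow(Add(1, Add(-4, Mul(Rational(-6, 7), A), Mul(10, A))), -1)), Add(-36, A))) = Add(-3, Mul(Mul(-16, Add(-4, Mul(Rational(64, 7), A)), Pow(Add(1, Add(-4, Mul(Rational(64, 7), A))), -1)), Add(-36, A))) = Add(-3, Mul(Mul(-16, Add(-4, Mul(Rational(64, 7), A)), Pow(Add(-3, Mul(Rational(64, 7), A)), -1)), Add(-36, A))) = Add(-3, Mul(Mul(-16, Pow(Add(-3, Mul(Rational(64, 7), A)), -1), Add(-4, Mul(Rational(64, 7), A))), Add(-36, A))) = Add(-3, Mul(-16, Pow(Add(-3, Mul(Rational(64, 7), A)), -1), Add(-36, A), Add(-4, Mul(Rational(64, 7), A)))))
Mul(Function('g')(-24), -55) = Mul(Mul(Pow(Add(-21, Mul(64, -24)), -1), Add(-16065, Mul(-1024, Pow(-24, 2)), Mul(37120, -24))), -55) = Mul(Mul(Pow(Add(-21, -1536), -1), Add(-16065, Mul(-1024, 576), -890880)), -55) = Mul(Mul(Pow(-1557, -1), Add(-16065, -589824, -890880)), -55) = Mul(Mul(Rational(-1, 1557), -1496769), -55) = Mul(Rational(498923, 519), -55) = Rational(-27440765, 519)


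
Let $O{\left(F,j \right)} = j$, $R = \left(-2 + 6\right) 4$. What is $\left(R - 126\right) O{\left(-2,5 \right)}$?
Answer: $-550$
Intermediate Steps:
$R = 16$ ($R = 4 \cdot 4 = 16$)
$\left(R - 126\right) O{\left(-2,5 \right)} = \left(16 - 126\right) 5 = \left(-110\right) 5 = -550$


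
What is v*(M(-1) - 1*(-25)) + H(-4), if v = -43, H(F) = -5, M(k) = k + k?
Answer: -994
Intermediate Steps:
M(k) = 2*k
v*(M(-1) - 1*(-25)) + H(-4) = -43*(2*(-1) - 1*(-25)) - 5 = -43*(-2 + 25) - 5 = -43*23 - 5 = -989 - 5 = -994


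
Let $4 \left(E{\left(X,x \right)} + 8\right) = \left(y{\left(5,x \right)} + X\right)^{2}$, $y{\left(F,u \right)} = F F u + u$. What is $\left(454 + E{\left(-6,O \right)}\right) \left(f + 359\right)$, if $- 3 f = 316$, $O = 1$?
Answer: $138502$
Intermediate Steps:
$y{\left(F,u \right)} = u + u F^{2}$ ($y{\left(F,u \right)} = F^{2} u + u = u F^{2} + u = u + u F^{2}$)
$E{\left(X,x \right)} = -8 + \frac{\left(X + 26 x\right)^{2}}{4}$ ($E{\left(X,x \right)} = -8 + \frac{\left(x \left(1 + 5^{2}\right) + X\right)^{2}}{4} = -8 + \frac{\left(x \left(1 + 25\right) + X\right)^{2}}{4} = -8 + \frac{\left(x 26 + X\right)^{2}}{4} = -8 + \frac{\left(26 x + X\right)^{2}}{4} = -8 + \frac{\left(X + 26 x\right)^{2}}{4}$)
$f = - \frac{316}{3}$ ($f = \left(- \frac{1}{3}\right) 316 = - \frac{316}{3} \approx -105.33$)
$\left(454 + E{\left(-6,O \right)}\right) \left(f + 359\right) = \left(454 - \left(8 - \frac{\left(-6 + 26 \cdot 1\right)^{2}}{4}\right)\right) \left(- \frac{316}{3} + 359\right) = \left(454 - \left(8 - \frac{\left(-6 + 26\right)^{2}}{4}\right)\right) \frac{761}{3} = \left(454 - \left(8 - \frac{20^{2}}{4}\right)\right) \frac{761}{3} = \left(454 + \left(-8 + \frac{1}{4} \cdot 400\right)\right) \frac{761}{3} = \left(454 + \left(-8 + 100\right)\right) \frac{761}{3} = \left(454 + 92\right) \frac{761}{3} = 546 \cdot \frac{761}{3} = 138502$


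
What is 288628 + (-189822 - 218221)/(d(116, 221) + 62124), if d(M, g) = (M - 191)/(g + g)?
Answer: 7925178833318/27458733 ≈ 2.8862e+5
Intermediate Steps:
d(M, g) = (-191 + M)/(2*g) (d(M, g) = (-191 + M)/((2*g)) = (-191 + M)*(1/(2*g)) = (-191 + M)/(2*g))
288628 + (-189822 - 218221)/(d(116, 221) + 62124) = 288628 + (-189822 - 218221)/((½)*(-191 + 116)/221 + 62124) = 288628 - 408043/((½)*(1/221)*(-75) + 62124) = 288628 - 408043/(-75/442 + 62124) = 288628 - 408043/27458733/442 = 288628 - 408043*442/27458733 = 288628 - 180355006/27458733 = 7925178833318/27458733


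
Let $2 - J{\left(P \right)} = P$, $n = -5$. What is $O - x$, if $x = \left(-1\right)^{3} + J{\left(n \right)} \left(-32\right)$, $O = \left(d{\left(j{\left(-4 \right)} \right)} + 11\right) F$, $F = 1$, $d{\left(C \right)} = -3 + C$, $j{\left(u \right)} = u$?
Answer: $229$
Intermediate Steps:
$J{\left(P \right)} = 2 - P$
$O = 4$ ($O = \left(\left(-3 - 4\right) + 11\right) 1 = \left(-7 + 11\right) 1 = 4 \cdot 1 = 4$)
$x = -225$ ($x = \left(-1\right)^{3} + \left(2 - -5\right) \left(-32\right) = -1 + \left(2 + 5\right) \left(-32\right) = -1 + 7 \left(-32\right) = -1 - 224 = -225$)
$O - x = 4 - -225 = 4 + 225 = 229$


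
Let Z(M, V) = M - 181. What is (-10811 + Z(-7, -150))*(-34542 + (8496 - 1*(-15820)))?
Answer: 112475774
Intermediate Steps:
Z(M, V) = -181 + M
(-10811 + Z(-7, -150))*(-34542 + (8496 - 1*(-15820))) = (-10811 + (-181 - 7))*(-34542 + (8496 - 1*(-15820))) = (-10811 - 188)*(-34542 + (8496 + 15820)) = -10999*(-34542 + 24316) = -10999*(-10226) = 112475774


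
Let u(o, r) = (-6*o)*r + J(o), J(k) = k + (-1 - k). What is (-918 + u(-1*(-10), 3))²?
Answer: 1207801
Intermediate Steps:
J(k) = -1
u(o, r) = -1 - 6*o*r (u(o, r) = (-6*o)*r - 1 = -6*o*r - 1 = -1 - 6*o*r)
(-918 + u(-1*(-10), 3))² = (-918 + (-1 - 6*(-1*(-10))*3))² = (-918 + (-1 - 6*10*3))² = (-918 + (-1 - 180))² = (-918 - 181)² = (-1099)² = 1207801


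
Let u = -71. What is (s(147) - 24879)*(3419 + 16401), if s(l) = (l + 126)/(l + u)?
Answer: -9367581105/19 ≈ -4.9303e+8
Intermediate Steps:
s(l) = (126 + l)/(-71 + l) (s(l) = (l + 126)/(l - 71) = (126 + l)/(-71 + l))
(s(147) - 24879)*(3419 + 16401) = ((126 + 147)/(-71 + 147) - 24879)*(3419 + 16401) = (273/76 - 24879)*19820 = -1890531/76*19820 = -9367581105/19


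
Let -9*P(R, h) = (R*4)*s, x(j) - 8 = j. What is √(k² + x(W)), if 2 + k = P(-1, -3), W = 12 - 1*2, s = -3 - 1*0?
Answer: √262/3 ≈ 5.3955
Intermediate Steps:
s = -3 (s = -3 + 0 = -3)
W = 10 (W = 12 - 2 = 10)
x(j) = 8 + j
P(R, h) = 4*R/3 (P(R, h) = -R*4*(-3)/9 = -4*R*(-3)/9 = -(-4)*R/3 = 4*R/3)
k = -10/3 (k = -2 + (4/3)*(-1) = -2 - 4/3 = -10/3 ≈ -3.3333)
√(k² + x(W)) = √((-10/3)² + (8 + 10)) = √(100/9 + 18) = √(262/9) = √262/3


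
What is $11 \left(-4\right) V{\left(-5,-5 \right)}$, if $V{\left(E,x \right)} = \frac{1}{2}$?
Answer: $-22$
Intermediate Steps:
$V{\left(E,x \right)} = \frac{1}{2}$
$11 \left(-4\right) V{\left(-5,-5 \right)} = 11 \left(-4\right) \frac{1}{2} = \left(-44\right) \frac{1}{2} = -22$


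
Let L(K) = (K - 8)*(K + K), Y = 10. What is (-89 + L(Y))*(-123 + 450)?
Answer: -16023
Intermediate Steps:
L(K) = 2*K*(-8 + K) (L(K) = (-8 + K)*(2*K) = 2*K*(-8 + K))
(-89 + L(Y))*(-123 + 450) = (-89 + 2*10*(-8 + 10))*(-123 + 450) = (-89 + 2*10*2)*327 = (-89 + 40)*327 = -49*327 = -16023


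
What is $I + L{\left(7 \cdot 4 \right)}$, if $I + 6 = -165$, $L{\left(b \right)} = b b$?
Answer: $613$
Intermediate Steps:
$L{\left(b \right)} = b^{2}$
$I = -171$ ($I = -6 - 165 = -171$)
$I + L{\left(7 \cdot 4 \right)} = -171 + \left(7 \cdot 4\right)^{2} = -171 + 28^{2} = -171 + 784 = 613$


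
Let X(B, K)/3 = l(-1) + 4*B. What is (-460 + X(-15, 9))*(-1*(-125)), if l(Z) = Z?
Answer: -80375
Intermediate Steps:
X(B, K) = -3 + 12*B (X(B, K) = 3*(-1 + 4*B) = -3 + 12*B)
(-460 + X(-15, 9))*(-1*(-125)) = (-460 + (-3 + 12*(-15)))*(-1*(-125)) = (-460 + (-3 - 180))*125 = (-460 - 183)*125 = -643*125 = -80375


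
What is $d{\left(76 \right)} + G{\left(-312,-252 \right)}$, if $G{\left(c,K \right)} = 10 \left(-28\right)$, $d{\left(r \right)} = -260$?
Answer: $-540$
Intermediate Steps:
$G{\left(c,K \right)} = -280$
$d{\left(76 \right)} + G{\left(-312,-252 \right)} = -260 - 280 = -540$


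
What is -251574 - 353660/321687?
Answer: -80928438998/321687 ≈ -2.5158e+5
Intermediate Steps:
-251574 - 353660/321687 = -80928438998/321687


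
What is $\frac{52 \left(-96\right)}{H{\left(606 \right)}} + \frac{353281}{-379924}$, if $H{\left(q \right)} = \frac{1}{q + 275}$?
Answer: $- \frac{1670887868929}{379924} \approx -4.398 \cdot 10^{6}$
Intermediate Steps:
$H{\left(q \right)} = \frac{1}{275 + q}$
$\frac{52 \left(-96\right)}{H{\left(606 \right)}} + \frac{353281}{-379924} = \frac{52 \left(-96\right)}{\frac{1}{275 + 606}} + \frac{353281}{-379924} = - \frac{4992}{\frac{1}{881}} + 353281 \left(- \frac{1}{379924}\right) = - 4992 \frac{1}{\frac{1}{881}} - \frac{353281}{379924} = \left(-4992\right) 881 - \frac{353281}{379924} = -4397952 - \frac{353281}{379924} = - \frac{1670887868929}{379924}$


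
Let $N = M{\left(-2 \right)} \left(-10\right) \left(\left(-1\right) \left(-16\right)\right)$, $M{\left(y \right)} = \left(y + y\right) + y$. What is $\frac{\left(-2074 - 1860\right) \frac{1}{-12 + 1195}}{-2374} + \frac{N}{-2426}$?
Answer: $- \frac{95948587}{243331439} \approx -0.39431$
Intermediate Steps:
$M{\left(y \right)} = 3 y$ ($M{\left(y \right)} = 2 y + y = 3 y$)
$N = 960$ ($N = 3 \left(-2\right) \left(-10\right) \left(\left(-1\right) \left(-16\right)\right) = \left(-6\right) \left(-10\right) 16 = 60 \cdot 16 = 960$)
$\frac{\left(-2074 - 1860\right) \frac{1}{-12 + 1195}}{-2374} + \frac{N}{-2426} = \frac{\left(-2074 - 1860\right) \frac{1}{-12 + 1195}}{-2374} + \frac{960}{-2426} = - \frac{3934}{1183} \left(- \frac{1}{2374}\right) + 960 \left(- \frac{1}{2426}\right) = \left(-3934\right) \frac{1}{1183} \left(- \frac{1}{2374}\right) - \frac{480}{1213} = \left(- \frac{562}{169}\right) \left(- \frac{1}{2374}\right) - \frac{480}{1213} = \frac{281}{200603} - \frac{480}{1213} = - \frac{95948587}{243331439}$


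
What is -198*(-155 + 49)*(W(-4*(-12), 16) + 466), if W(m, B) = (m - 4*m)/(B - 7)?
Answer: 9444600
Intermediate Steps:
W(m, B) = -3*m/(-7 + B) (W(m, B) = (-3*m)/(-7 + B) = -3*m/(-7 + B))
-198*(-155 + 49)*(W(-4*(-12), 16) + 466) = -198*(-155 + 49)*(-3*(-4*(-12))/(-7 + 16) + 466) = -(-20988)*(-3*48/9 + 466) = -(-20988)*(-3*48*⅑ + 466) = -(-20988)*(-16 + 466) = -(-20988)*450 = -198*(-47700) = 9444600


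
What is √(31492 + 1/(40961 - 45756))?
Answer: √724064846505/4795 ≈ 177.46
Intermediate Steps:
√(31492 + 1/(40961 - 45756)) = √(31492 + 1/(-4795)) = √(31492 - 1/4795) = √(151004139/4795) = √724064846505/4795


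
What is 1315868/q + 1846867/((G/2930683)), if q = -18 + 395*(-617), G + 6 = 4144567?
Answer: 1319219326704807065/1010166286213 ≈ 1.3059e+6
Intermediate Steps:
G = 4144561 (G = -6 + 4144567 = 4144561)
q = -243733 (q = -18 - 243715 = -243733)
1315868/q + 1846867/((G/2930683)) = 1315868/(-243733) + 1846867/((4144561/2930683)) = 1315868*(-1/243733) + 1846867/((4144561*(1/2930683))) = -1315868/243733 + 1846867/(4144561/2930683) = -1315868/243733 + 1846867*(2930683/4144561) = -1315868/243733 + 5412581720161/4144561 = 1319219326704807065/1010166286213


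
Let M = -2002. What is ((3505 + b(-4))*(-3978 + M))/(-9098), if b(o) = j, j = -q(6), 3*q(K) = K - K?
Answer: 10479950/4549 ≈ 2303.8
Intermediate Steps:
q(K) = 0 (q(K) = (K - K)/3 = (⅓)*0 = 0)
j = 0 (j = -1*0 = 0)
b(o) = 0
((3505 + b(-4))*(-3978 + M))/(-9098) = ((3505 + 0)*(-3978 - 2002))/(-9098) = (3505*(-5980))*(-1/9098) = -20959900*(-1/9098) = 10479950/4549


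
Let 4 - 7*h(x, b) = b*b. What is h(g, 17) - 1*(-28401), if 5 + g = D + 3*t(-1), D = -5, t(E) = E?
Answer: 198522/7 ≈ 28360.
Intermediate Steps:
g = -13 (g = -5 + (-5 + 3*(-1)) = -5 + (-5 - 3) = -5 - 8 = -13)
h(x, b) = 4/7 - b²/7 (h(x, b) = 4/7 - b*b/7 = 4/7 - b²/7)
h(g, 17) - 1*(-28401) = (4/7 - ⅐*17²) - 1*(-28401) = (4/7 - ⅐*289) + 28401 = (4/7 - 289/7) + 28401 = -285/7 + 28401 = 198522/7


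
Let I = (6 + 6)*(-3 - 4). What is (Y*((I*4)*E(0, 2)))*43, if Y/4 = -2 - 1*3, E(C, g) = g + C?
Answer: 577920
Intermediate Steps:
E(C, g) = C + g
I = -84 (I = 12*(-7) = -84)
Y = -20 (Y = 4*(-2 - 1*3) = 4*(-2 - 3) = 4*(-5) = -20)
(Y*((I*4)*E(0, 2)))*43 = -20*(-84*4)*(0 + 2)*43 = -(-6720)*2*43 = -20*(-672)*43 = 13440*43 = 577920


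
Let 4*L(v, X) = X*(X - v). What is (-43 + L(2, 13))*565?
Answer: -16385/4 ≈ -4096.3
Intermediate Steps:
L(v, X) = X*(X - v)/4 (L(v, X) = (X*(X - v))/4 = X*(X - v)/4)
(-43 + L(2, 13))*565 = (-43 + (¼)*13*(13 - 1*2))*565 = (-43 + (¼)*13*(13 - 2))*565 = (-43 + (¼)*13*11)*565 = (-43 + 143/4)*565 = -29/4*565 = -16385/4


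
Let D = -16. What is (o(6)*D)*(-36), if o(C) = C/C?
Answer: 576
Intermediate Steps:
o(C) = 1
(o(6)*D)*(-36) = (1*(-16))*(-36) = -16*(-36) = 576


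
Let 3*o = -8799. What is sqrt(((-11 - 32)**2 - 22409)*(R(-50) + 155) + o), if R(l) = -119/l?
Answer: I*sqrt(80966645)/5 ≈ 1799.6*I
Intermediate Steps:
o = -2933 (o = (1/3)*(-8799) = -2933)
sqrt(((-11 - 32)**2 - 22409)*(R(-50) + 155) + o) = sqrt(((-11 - 32)**2 - 22409)*(-119/(-50) + 155) - 2933) = sqrt(((-43)**2 - 22409)*(-119*(-1/50) + 155) - 2933) = sqrt((1849 - 22409)*(119/50 + 155) - 2933) = sqrt(-20560*7869/50 - 2933) = sqrt(-16178664/5 - 2933) = sqrt(-16193329/5) = I*sqrt(80966645)/5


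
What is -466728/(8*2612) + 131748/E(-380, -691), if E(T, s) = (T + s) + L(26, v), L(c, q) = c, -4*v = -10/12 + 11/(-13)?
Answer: -405092121/2729540 ≈ -148.41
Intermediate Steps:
v = 131/312 (v = -(-10/12 + 11/(-13))/4 = -(-10*1/12 + 11*(-1/13))/4 = -(-⅚ - 11/13)/4 = -¼*(-131/78) = 131/312 ≈ 0.41987)
E(T, s) = 26 + T + s (E(T, s) = (T + s) + 26 = 26 + T + s)
-466728/(8*2612) + 131748/E(-380, -691) = -466728/(8*2612) + 131748/(26 - 380 - 691) = -466728/20896 + 131748/(-1045) = -466728*1/20896 + 131748*(-1/1045) = -58341/2612 - 131748/1045 = -405092121/2729540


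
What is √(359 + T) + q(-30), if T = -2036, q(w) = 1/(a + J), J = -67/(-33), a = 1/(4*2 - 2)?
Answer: 66/145 + I*√1677 ≈ 0.45517 + 40.951*I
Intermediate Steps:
a = ⅙ (a = 1/(8 - 2) = 1/6 = ⅙ ≈ 0.16667)
J = 67/33 (J = -67*(-1/33) = 67/33 ≈ 2.0303)
q(w) = 66/145 (q(w) = 1/(⅙ + 67/33) = 1/(145/66) = 66/145)
√(359 + T) + q(-30) = √(359 - 2036) + 66/145 = √(-1677) + 66/145 = I*√1677 + 66/145 = 66/145 + I*√1677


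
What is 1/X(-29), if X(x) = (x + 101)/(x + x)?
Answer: -29/36 ≈ -0.80556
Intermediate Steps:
X(x) = (101 + x)/(2*x) (X(x) = (101 + x)/((2*x)) = (101 + x)*(1/(2*x)) = (101 + x)/(2*x))
1/X(-29) = 1/((½)*(101 - 29)/(-29)) = 1/((½)*(-1/29)*72) = 1/(-36/29) = -29/36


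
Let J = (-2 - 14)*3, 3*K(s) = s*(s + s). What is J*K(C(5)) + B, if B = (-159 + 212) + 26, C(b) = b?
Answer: -721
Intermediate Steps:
K(s) = 2*s²/3 (K(s) = (s*(s + s))/3 = (s*(2*s))/3 = (2*s²)/3 = 2*s²/3)
B = 79 (B = 53 + 26 = 79)
J = -48 (J = -16*3 = -48)
J*K(C(5)) + B = -32*5² + 79 = -32*25 + 79 = -48*50/3 + 79 = -800 + 79 = -721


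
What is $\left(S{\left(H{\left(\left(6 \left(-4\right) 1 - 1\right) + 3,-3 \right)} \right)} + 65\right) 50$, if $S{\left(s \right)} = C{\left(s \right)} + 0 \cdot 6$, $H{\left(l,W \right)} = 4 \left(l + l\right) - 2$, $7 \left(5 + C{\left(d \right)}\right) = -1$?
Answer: $\frac{20950}{7} \approx 2992.9$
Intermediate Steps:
$C{\left(d \right)} = - \frac{36}{7}$ ($C{\left(d \right)} = -5 + \frac{1}{7} \left(-1\right) = -5 - \frac{1}{7} = - \frac{36}{7}$)
$H{\left(l,W \right)} = -2 + 8 l$ ($H{\left(l,W \right)} = 4 \cdot 2 l - 2 = 8 l - 2 = -2 + 8 l$)
$S{\left(s \right)} = - \frac{36}{7}$ ($S{\left(s \right)} = - \frac{36}{7} + 0 \cdot 6 = - \frac{36}{7} + 0 = - \frac{36}{7}$)
$\left(S{\left(H{\left(\left(6 \left(-4\right) 1 - 1\right) + 3,-3 \right)} \right)} + 65\right) 50 = \left(- \frac{36}{7} + 65\right) 50 = \frac{419}{7} \cdot 50 = \frac{20950}{7}$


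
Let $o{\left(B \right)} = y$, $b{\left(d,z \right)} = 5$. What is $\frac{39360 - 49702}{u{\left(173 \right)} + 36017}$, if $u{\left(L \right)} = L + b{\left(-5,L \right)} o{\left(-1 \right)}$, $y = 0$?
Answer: $- \frac{5171}{18095} \approx -0.28577$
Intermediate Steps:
$o{\left(B \right)} = 0$
$u{\left(L \right)} = L$ ($u{\left(L \right)} = L + 5 \cdot 0 = L + 0 = L$)
$\frac{39360 - 49702}{u{\left(173 \right)} + 36017} = \frac{39360 - 49702}{173 + 36017} = - \frac{10342}{36190} = \left(-10342\right) \frac{1}{36190} = - \frac{5171}{18095}$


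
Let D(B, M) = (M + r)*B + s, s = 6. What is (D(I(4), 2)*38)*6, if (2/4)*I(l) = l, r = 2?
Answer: 8664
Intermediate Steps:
I(l) = 2*l
D(B, M) = 6 + B*(2 + M) (D(B, M) = (M + 2)*B + 6 = (2 + M)*B + 6 = B*(2 + M) + 6 = 6 + B*(2 + M))
(D(I(4), 2)*38)*6 = ((6 + 2*(2*4) + (2*4)*2)*38)*6 = ((6 + 2*8 + 8*2)*38)*6 = ((6 + 16 + 16)*38)*6 = (38*38)*6 = 1444*6 = 8664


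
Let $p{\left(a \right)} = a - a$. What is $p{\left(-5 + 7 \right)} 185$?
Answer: $0$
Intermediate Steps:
$p{\left(a \right)} = 0$
$p{\left(-5 + 7 \right)} 185 = 0 \cdot 185 = 0$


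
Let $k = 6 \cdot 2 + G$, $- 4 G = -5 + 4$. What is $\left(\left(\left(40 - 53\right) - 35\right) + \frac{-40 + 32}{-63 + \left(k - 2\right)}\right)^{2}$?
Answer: $\frac{101929216}{44521} \approx 2289.5$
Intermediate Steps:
$G = \frac{1}{4}$ ($G = - \frac{-5 + 4}{4} = \left(- \frac{1}{4}\right) \left(-1\right) = \frac{1}{4} \approx 0.25$)
$k = \frac{49}{4}$ ($k = 6 \cdot 2 + \frac{1}{4} = 12 + \frac{1}{4} = \frac{49}{4} \approx 12.25$)
$\left(\left(\left(40 - 53\right) - 35\right) + \frac{-40 + 32}{-63 + \left(k - 2\right)}\right)^{2} = \left(\left(\left(40 - 53\right) - 35\right) + \frac{-40 + 32}{-63 + \left(\frac{49}{4} - 2\right)}\right)^{2} = \left(\left(-13 - 35\right) - \frac{8}{-63 + \left(\frac{49}{4} - 2\right)}\right)^{2} = \left(-48 - \frac{8}{-63 + \frac{41}{4}}\right)^{2} = \left(-48 - \frac{8}{- \frac{211}{4}}\right)^{2} = \left(-48 - - \frac{32}{211}\right)^{2} = \left(-48 + \frac{32}{211}\right)^{2} = \left(- \frac{10096}{211}\right)^{2} = \frac{101929216}{44521}$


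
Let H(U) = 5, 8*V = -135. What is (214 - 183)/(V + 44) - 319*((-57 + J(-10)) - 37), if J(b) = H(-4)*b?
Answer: 321560/7 ≈ 45937.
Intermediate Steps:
V = -135/8 (V = (1/8)*(-135) = -135/8 ≈ -16.875)
J(b) = 5*b
(214 - 183)/(V + 44) - 319*((-57 + J(-10)) - 37) = (214 - 183)/(-135/8 + 44) - 319*((-57 + 5*(-10)) - 37) = 31/(217/8) - 319*((-57 - 50) - 37) = 31*(8/217) - 319*(-107 - 37) = 8/7 - 319*(-144) = 8/7 + 45936 = 321560/7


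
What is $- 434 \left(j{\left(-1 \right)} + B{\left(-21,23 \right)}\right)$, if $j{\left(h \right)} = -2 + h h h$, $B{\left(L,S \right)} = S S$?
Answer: $-228284$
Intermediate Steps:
$B{\left(L,S \right)} = S^{2}$
$j{\left(h \right)} = -2 + h^{3}$ ($j{\left(h \right)} = -2 + h h^{2} = -2 + h^{3}$)
$- 434 \left(j{\left(-1 \right)} + B{\left(-21,23 \right)}\right) = - 434 \left(\left(-2 + \left(-1\right)^{3}\right) + 23^{2}\right) = - 434 \left(\left(-2 - 1\right) + 529\right) = - 434 \left(-3 + 529\right) = \left(-434\right) 526 = -228284$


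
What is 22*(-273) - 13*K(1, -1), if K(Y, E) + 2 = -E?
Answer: -5993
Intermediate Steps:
K(Y, E) = -2 - E
22*(-273) - 13*K(1, -1) = 22*(-273) - 13*(-2 - 1*(-1)) = -6006 - 13*(-2 + 1) = -6006 - 13*(-1) = -6006 + 13 = -5993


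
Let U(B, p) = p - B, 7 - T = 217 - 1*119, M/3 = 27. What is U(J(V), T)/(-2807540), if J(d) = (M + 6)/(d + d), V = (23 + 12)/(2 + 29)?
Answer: 9067/196527800 ≈ 4.6136e-5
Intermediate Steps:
M = 81 (M = 3*27 = 81)
V = 35/31 ≈ 1.1290
J(d) = 87/(2*d) (J(d) = (81 + 6)/(d + d) = 87/((2*d)) = 87*(1/(2*d)) = 87/(2*d))
T = -91 (T = 7 - (217 - 1*119) = 7 - (217 - 119) = 7 - 1*98 = 7 - 98 = -91)
U(J(V), T)/(-2807540) = (-91 - 87/(2*35/31))/(-2807540) = (-91 - 87*31/(2*35))*(-1/2807540) = (-91 - 1*2697/70)*(-1/2807540) = (-91 - 2697/70)*(-1/2807540) = -9067/70*(-1/2807540) = 9067/196527800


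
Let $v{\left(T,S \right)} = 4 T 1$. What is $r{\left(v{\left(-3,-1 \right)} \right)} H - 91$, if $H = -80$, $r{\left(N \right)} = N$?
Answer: $869$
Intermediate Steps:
$v{\left(T,S \right)} = 4 T$
$r{\left(v{\left(-3,-1 \right)} \right)} H - 91 = 4 \left(-3\right) \left(-80\right) - 91 = \left(-12\right) \left(-80\right) - 91 = 960 - 91 = 869$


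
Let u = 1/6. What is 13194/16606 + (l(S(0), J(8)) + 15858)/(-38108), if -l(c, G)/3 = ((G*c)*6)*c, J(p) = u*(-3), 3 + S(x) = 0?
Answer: 17008137/45201532 ≈ 0.37627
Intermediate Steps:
u = ⅙ ≈ 0.16667
S(x) = -3 (S(x) = -3 + 0 = -3)
J(p) = -½ (J(p) = (⅙)*(-3) = -½)
l(c, G) = -18*G*c² (l(c, G) = -3*(G*c)*6*c = -3*6*G*c*c = -18*G*c²)
13194/16606 + (l(S(0), J(8)) + 15858)/(-38108) = 13194/16606 + (-18*(-½)*(-3)² + 15858)/(-38108) = 13194*(1/16606) + (-18*(-½)*9 + 15858)*(-1/38108) = 6597/8303 + (81 + 15858)*(-1/38108) = 6597/8303 + 15939*(-1/38108) = 6597/8303 - 2277/5444 = 17008137/45201532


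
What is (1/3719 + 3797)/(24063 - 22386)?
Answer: 14121044/6236763 ≈ 2.2642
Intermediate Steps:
(1/3719 + 3797)/(24063 - 22386) = (1/3719 + 3797)/1677 = (14121044/3719)*(1/1677) = 14121044/6236763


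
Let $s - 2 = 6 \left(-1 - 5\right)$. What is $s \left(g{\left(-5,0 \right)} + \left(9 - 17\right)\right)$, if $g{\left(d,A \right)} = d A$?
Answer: $272$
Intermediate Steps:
$s = -34$ ($s = 2 + 6 \left(-1 - 5\right) = 2 + 6 \left(-6\right) = 2 - 36 = -34$)
$g{\left(d,A \right)} = A d$
$s \left(g{\left(-5,0 \right)} + \left(9 - 17\right)\right) = - 34 \left(0 \left(-5\right) + \left(9 - 17\right)\right) = - 34 \left(0 + \left(9 - 17\right)\right) = - 34 \left(0 - 8\right) = \left(-34\right) \left(-8\right) = 272$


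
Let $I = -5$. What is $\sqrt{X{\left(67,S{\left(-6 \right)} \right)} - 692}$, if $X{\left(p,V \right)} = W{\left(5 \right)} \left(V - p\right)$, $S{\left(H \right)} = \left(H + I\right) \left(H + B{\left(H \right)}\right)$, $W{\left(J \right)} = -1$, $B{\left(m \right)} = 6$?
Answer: $25 i \approx 25.0 i$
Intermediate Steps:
$S{\left(H \right)} = \left(-5 + H\right) \left(6 + H\right)$ ($S{\left(H \right)} = \left(H - 5\right) \left(H + 6\right) = \left(-5 + H\right) \left(6 + H\right)$)
$X{\left(p,V \right)} = p - V$ ($X{\left(p,V \right)} = - (V - p) = p - V$)
$\sqrt{X{\left(67,S{\left(-6 \right)} \right)} - 692} = \sqrt{\left(67 - \left(-30 - 6 + \left(-6\right)^{2}\right)\right) - 692} = \sqrt{\left(67 - \left(-30 - 6 + 36\right)\right) - 692} = \sqrt{\left(67 - 0\right) - 692} = \sqrt{\left(67 + 0\right) - 692} = \sqrt{67 - 692} = \sqrt{-625} = 25 i$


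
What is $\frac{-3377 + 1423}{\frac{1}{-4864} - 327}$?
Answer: $\frac{9504256}{1590529} \approx 5.9755$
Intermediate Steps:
$\frac{-3377 + 1423}{\frac{1}{-4864} - 327} = - \frac{1954}{- \frac{1}{4864} - 327} = - \frac{1954}{- \frac{1590529}{4864}} = \left(-1954\right) \left(- \frac{4864}{1590529}\right) = \frac{9504256}{1590529}$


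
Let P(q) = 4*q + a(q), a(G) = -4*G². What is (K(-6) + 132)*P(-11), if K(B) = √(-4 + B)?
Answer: -69696 - 528*I*√10 ≈ -69696.0 - 1669.7*I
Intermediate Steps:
P(q) = -4*q² + 4*q (P(q) = 4*q - 4*q² = -4*q² + 4*q)
(K(-6) + 132)*P(-11) = (√(-4 - 6) + 132)*(4*(-11)*(1 - 1*(-11))) = (√(-10) + 132)*(4*(-11)*(1 + 11)) = (I*√10 + 132)*(4*(-11)*12) = (132 + I*√10)*(-528) = -69696 - 528*I*√10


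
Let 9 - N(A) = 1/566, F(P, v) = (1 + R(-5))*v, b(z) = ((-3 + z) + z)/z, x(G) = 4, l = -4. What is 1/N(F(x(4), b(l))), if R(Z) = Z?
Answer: 566/5093 ≈ 0.11113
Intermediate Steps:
b(z) = (-3 + 2*z)/z
F(P, v) = -4*v (F(P, v) = (1 - 5)*v = -4*v)
N(A) = 5093/566 (N(A) = 9 - 1/566 = 5093/566)
1/N(F(x(4), b(l))) = 1/(5093/566) = 566/5093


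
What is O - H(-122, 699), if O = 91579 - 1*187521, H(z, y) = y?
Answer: -96641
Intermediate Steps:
O = -95942 (O = 91579 - 187521 = -95942)
O - H(-122, 699) = -95942 - 1*699 = -95942 - 699 = -96641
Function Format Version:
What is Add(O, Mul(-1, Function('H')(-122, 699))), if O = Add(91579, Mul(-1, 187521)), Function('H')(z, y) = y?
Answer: -96641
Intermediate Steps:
O = -95942 (O = Add(91579, -187521) = -95942)
Add(O, Mul(-1, Function('H')(-122, 699))) = Add(-95942, Mul(-1, 699)) = Add(-95942, -699) = -96641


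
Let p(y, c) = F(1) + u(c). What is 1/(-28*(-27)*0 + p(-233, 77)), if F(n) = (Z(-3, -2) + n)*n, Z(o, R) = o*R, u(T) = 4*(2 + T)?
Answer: 1/323 ≈ 0.0030960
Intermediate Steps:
u(T) = 8 + 4*T
Z(o, R) = R*o
F(n) = n*(6 + n) (F(n) = (-2*(-3) + n)*n = (6 + n)*n = n*(6 + n))
p(y, c) = 15 + 4*c (p(y, c) = 1*(6 + 1) + (8 + 4*c) = 1*7 + (8 + 4*c) = 7 + (8 + 4*c) = 15 + 4*c)
1/(-28*(-27)*0 + p(-233, 77)) = 1/(-28*(-27)*0 + (15 + 4*77)) = 1/(756*0 + (15 + 308)) = 1/(0 + 323) = 1/323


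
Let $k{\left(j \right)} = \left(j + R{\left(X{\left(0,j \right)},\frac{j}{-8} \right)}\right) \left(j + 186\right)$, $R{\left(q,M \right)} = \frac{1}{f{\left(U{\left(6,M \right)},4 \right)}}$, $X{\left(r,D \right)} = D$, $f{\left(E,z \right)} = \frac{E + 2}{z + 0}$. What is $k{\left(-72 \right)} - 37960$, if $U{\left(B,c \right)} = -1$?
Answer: $-45712$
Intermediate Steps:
$f{\left(E,z \right)} = \frac{2 + E}{z}$
$R{\left(q,M \right)} = 4$ ($R{\left(q,M \right)} = \frac{1}{\frac{1}{4} \left(2 - 1\right)} = \frac{1}{\frac{1}{4} \cdot 1} = \frac{1}{\frac{1}{4}} = 4$)
$k{\left(j \right)} = \left(4 + j\right) \left(186 + j\right)$ ($k{\left(j \right)} = \left(j + 4\right) \left(j + 186\right) = \left(4 + j\right) \left(186 + j\right)$)
$k{\left(-72 \right)} - 37960 = \left(744 + \left(-72\right)^{2} + 190 \left(-72\right)\right) - 37960 = \left(744 + 5184 - 13680\right) - 37960 = -7752 - 37960 = -45712$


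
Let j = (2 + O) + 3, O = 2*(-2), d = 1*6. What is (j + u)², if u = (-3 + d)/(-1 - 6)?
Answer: 16/49 ≈ 0.32653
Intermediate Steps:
d = 6
O = -4
u = -3/7 (u = (-3 + 6)/(-1 - 6) = 3/(-7) = 3*(-⅐) = -3/7 ≈ -0.42857)
j = 1 (j = (2 - 4) + 3 = -2 + 3 = 1)
(j + u)² = (1 - 3/7)² = (4/7)² = 16/49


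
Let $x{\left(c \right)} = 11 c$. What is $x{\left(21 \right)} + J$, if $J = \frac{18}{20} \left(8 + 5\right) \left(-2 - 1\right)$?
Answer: $\frac{1959}{10} \approx 195.9$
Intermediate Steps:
$J = - \frac{351}{10}$ ($J = 18 \cdot \frac{1}{20} \cdot 13 \left(-3\right) = \frac{9}{10} \left(-39\right) = - \frac{351}{10} \approx -35.1$)
$x{\left(21 \right)} + J = 11 \cdot 21 - \frac{351}{10} = 231 - \frac{351}{10} = \frac{1959}{10}$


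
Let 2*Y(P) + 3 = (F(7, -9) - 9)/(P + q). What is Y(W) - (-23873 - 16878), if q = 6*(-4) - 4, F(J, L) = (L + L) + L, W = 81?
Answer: 4319411/106 ≈ 40749.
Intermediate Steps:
F(J, L) = 3*L (F(J, L) = 2*L + L = 3*L)
q = -28 (q = -24 - 4 = -28)
Y(P) = -3/2 - 18/(-28 + P) (Y(P) = -3/2 + ((3*(-9) - 9)/(P - 28))/2 = -3/2 + ((-27 - 9)/(-28 + P))/2 = -3/2 + (-36/(-28 + P))/2 = -3/2 - 18/(-28 + P))
Y(W) - (-23873 - 16878) = 3*(16 - 1*81)/(2*(-28 + 81)) - (-23873 - 16878) = (3/2)*(16 - 81)/53 - 1*(-40751) = (3/2)*(1/53)*(-65) + 40751 = -195/106 + 40751 = 4319411/106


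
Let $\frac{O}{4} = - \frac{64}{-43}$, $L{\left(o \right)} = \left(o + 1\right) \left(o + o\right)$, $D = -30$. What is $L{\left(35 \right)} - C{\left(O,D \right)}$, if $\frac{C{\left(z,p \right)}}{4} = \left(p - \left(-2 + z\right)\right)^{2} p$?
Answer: $\frac{260451480}{1849} \approx 1.4086 \cdot 10^{5}$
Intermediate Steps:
$L{\left(o \right)} = 2 o \left(1 + o\right)$ ($L{\left(o \right)} = \left(1 + o\right) 2 o = 2 o \left(1 + o\right)$)
$O = \frac{256}{43}$ ($O = 4 \left(- \frac{64}{-43}\right) = 4 \left(\left(-64\right) \left(- \frac{1}{43}\right)\right) = 4 \cdot \frac{64}{43} = \frac{256}{43} \approx 5.9535$)
$C{\left(z,p \right)} = 4 p \left(2 + p - z\right)^{2}$ ($C{\left(z,p \right)} = 4 \left(p - \left(-2 + z\right)\right)^{2} p = 4 \left(2 + p - z\right)^{2} p = 4 p \left(2 + p - z\right)^{2}$)
$L{\left(35 \right)} - C{\left(O,D \right)} = 2 \cdot 35 \left(1 + 35\right) - 4 \left(-30\right) \left(2 - 30 - \frac{256}{43}\right)^{2} = 2 \cdot 35 \cdot 36 - 4 \left(-30\right) \left(2 - 30 - \frac{256}{43}\right)^{2} = 2520 - 4 \left(-30\right) \left(- \frac{1460}{43}\right)^{2} = 2520 - 4 \left(-30\right) \frac{2131600}{1849} = 2520 - - \frac{255792000}{1849} = 2520 + \frac{255792000}{1849} = \frac{260451480}{1849}$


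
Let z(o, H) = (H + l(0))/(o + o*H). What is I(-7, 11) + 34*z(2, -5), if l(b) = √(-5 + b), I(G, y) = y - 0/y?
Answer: 129/4 - 17*I*√5/4 ≈ 32.25 - 9.5033*I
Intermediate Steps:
I(G, y) = y (I(G, y) = y - 1*0 = y + 0 = y)
z(o, H) = (H + I*√5)/(o + H*o) (z(o, H) = (H + √(-5 + 0))/(o + o*H) = (H + √(-5))/(o + H*o) = (H + I*√5)/(o + H*o))
I(-7, 11) + 34*z(2, -5) = 11 + 34*((-5 + I*√5)/(2*(1 - 5))) = 11 + 34*((½)*(-5 + I*√5)/(-4)) = 11 + 34*((½)*(-¼)*(-5 + I*√5)) = 11 + 34*(5/8 - I*√5/8) = 11 + (85/4 - 17*I*√5/4) = 129/4 - 17*I*√5/4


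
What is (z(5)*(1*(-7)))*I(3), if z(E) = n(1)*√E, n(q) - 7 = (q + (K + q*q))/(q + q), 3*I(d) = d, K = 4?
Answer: -70*√5 ≈ -156.52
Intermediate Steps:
I(d) = d/3
n(q) = 7 + (4 + q + q²)/(2*q) (n(q) = 7 + (q + (4 + q*q))/(q + q) = 7 + (q + (4 + q²))/((2*q)) = 7 + (4 + q + q²)*(1/(2*q)) = 7 + (4 + q + q²)/(2*q))
z(E) = 10*√E (z(E) = ((½)*(4 + 1*(15 + 1))/1)*√E = ((½)*1*(4 + 1*16))*√E = ((½)*1*(4 + 16))*√E = ((½)*1*20)*√E = 10*√E)
(z(5)*(1*(-7)))*I(3) = ((10*√5)*(1*(-7)))*((⅓)*3) = ((10*√5)*(-7))*1 = -70*√5*1 = -70*√5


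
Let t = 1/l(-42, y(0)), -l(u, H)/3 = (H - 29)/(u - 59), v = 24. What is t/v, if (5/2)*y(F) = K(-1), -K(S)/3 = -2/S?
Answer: -505/11304 ≈ -0.044674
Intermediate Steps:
K(S) = 6/S (K(S) = -(-6)/S = 6/S)
y(F) = -12/5 (y(F) = 2*(6/(-1))/5 = 2*(6*(-1))/5 = (2/5)*(-6) = -12/5)
l(u, H) = -3*(-29 + H)/(-59 + u) (l(u, H) = -3*(H - 29)/(u - 59) = -3*(-29 + H)/(-59 + u))
t = -505/471 (t = 1/(3*(29 - 1*(-12/5))/(-59 - 42)) = 1/(3*(29 + 12/5)/(-101)) = 1/(3*(-1/101)*(157/5)) = 1/(-471/505) = -505/471 ≈ -1.0722)
t/v = -505/471/24 = (1/24)*(-505/471) = -505/11304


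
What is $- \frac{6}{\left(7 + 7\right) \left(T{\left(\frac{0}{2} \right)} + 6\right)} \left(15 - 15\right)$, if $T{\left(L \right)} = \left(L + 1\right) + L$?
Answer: $0$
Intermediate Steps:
$T{\left(L \right)} = 1 + 2 L$ ($T{\left(L \right)} = \left(1 + L\right) + L = 1 + 2 L$)
$- \frac{6}{\left(7 + 7\right) \left(T{\left(\frac{0}{2} \right)} + 6\right)} \left(15 - 15\right) = - \frac{6}{\left(7 + 7\right) \left(\left(1 + 2 \cdot \frac{0}{2}\right) + 6\right)} \left(15 - 15\right) = - \frac{6}{14 \left(\left(1 + 2 \cdot 0 \cdot \frac{1}{2}\right) + 6\right)} 0 = - \frac{6}{14 \left(\left(1 + 2 \cdot 0\right) + 6\right)} 0 = - \frac{6}{14 \left(\left(1 + 0\right) + 6\right)} 0 = - \frac{6}{14 \left(1 + 6\right)} 0 = - \frac{6}{14 \cdot 7} \cdot 0 = - \frac{6}{98} \cdot 0 = \left(-6\right) \frac{1}{98} \cdot 0 = \left(- \frac{3}{49}\right) 0 = 0$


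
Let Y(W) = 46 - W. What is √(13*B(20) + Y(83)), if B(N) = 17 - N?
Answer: 2*I*√19 ≈ 8.7178*I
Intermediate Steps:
√(13*B(20) + Y(83)) = √(13*(17 - 1*20) + (46 - 1*83)) = √(13*(17 - 20) + (46 - 83)) = √(13*(-3) - 37) = √(-39 - 37) = √(-76) = 2*I*√19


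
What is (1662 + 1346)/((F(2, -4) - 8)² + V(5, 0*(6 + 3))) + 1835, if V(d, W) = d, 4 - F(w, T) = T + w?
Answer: 19523/9 ≈ 2169.2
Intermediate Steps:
F(w, T) = 4 - T - w (F(w, T) = 4 - (T + w) = 4 + (-T - w) = 4 - T - w)
(1662 + 1346)/((F(2, -4) - 8)² + V(5, 0*(6 + 3))) + 1835 = (1662 + 1346)/(((4 - 1*(-4) - 1*2) - 8)² + 5) + 1835 = 3008/(((4 + 4 - 2) - 8)² + 5) + 1835 = 3008/((6 - 8)² + 5) + 1835 = 3008/((-2)² + 5) + 1835 = 3008/(4 + 5) + 1835 = 3008/9 + 1835 = 19523/9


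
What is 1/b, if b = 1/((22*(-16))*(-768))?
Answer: 270336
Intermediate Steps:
b = 1/270336 (b = 1/(-352*(-768)) = 1/270336 ≈ 3.6991e-6)
1/b = 1/(1/270336) = 270336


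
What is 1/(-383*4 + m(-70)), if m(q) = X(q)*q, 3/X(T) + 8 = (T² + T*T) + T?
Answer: -4861/7447157 ≈ -0.00065273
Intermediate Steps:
X(T) = 3/(-8 + T + 2*T²) (X(T) = 3/(-8 + ((T² + T*T) + T)) = 3/(-8 + ((T² + T²) + T)) = 3/(-8 + (2*T² + T)) = 3/(-8 + (T + 2*T²)) = 3/(-8 + T + 2*T²))
m(q) = 3*q/(-8 + q + 2*q²) (m(q) = (3/(-8 + q + 2*q²))*q = 3*q/(-8 + q + 2*q²))
1/(-383*4 + m(-70)) = 1/(-383*4 + 3*(-70)/(-8 - 70 + 2*(-70)²)) = 1/(-1532 + 3*(-70)/(-8 - 70 + 2*4900)) = 1/(-1532 + 3*(-70)/(-8 - 70 + 9800)) = 1/(-1532 + 3*(-70)/9722) = 1/(-1532 + 3*(-70)*(1/9722)) = 1/(-1532 - 105/4861) = 1/(-7447157/4861) = -4861/7447157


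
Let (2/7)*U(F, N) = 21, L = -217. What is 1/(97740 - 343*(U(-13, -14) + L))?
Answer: 2/293921 ≈ 6.8045e-6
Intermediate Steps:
U(F, N) = 147/2 (U(F, N) = (7/2)*21 = 147/2)
1/(97740 - 343*(U(-13, -14) + L)) = 1/(97740 - 343*(147/2 - 217)) = 1/(97740 - 343*(-287/2)) = 1/(97740 + 98441/2) = 1/(293921/2) = 2/293921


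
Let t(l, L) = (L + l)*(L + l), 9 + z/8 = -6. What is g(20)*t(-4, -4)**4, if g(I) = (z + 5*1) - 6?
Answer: -2030043136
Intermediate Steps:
z = -120 (z = -72 + 8*(-6) = -72 - 48 = -120)
t(l, L) = (L + l)**2
g(I) = -121 (g(I) = (-120 + 5*1) - 6 = (-120 + 5) - 6 = -115 - 6 = -121)
g(20)*t(-4, -4)**4 = -121*(-4 - 4)**8 = -121*((-8)**2)**4 = -121*64**4 = -121*16777216 = -2030043136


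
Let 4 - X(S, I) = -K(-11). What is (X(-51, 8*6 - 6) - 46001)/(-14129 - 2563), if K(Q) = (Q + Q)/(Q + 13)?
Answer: 3834/1391 ≈ 2.7563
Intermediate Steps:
K(Q) = 2*Q/(13 + Q) (K(Q) = (2*Q)/(13 + Q) = 2*Q/(13 + Q))
X(S, I) = -7 (X(S, I) = 4 - (-1)*2*(-11)/(13 - 11) = 4 - (-1)*2*(-11)/2 = 4 - (-1)*2*(-11)*(½) = 4 - (-1)*(-11) = 4 - 1*11 = 4 - 11 = -7)
(X(-51, 8*6 - 6) - 46001)/(-14129 - 2563) = (-7 - 46001)/(-14129 - 2563) = -46008/(-16692) = -46008*(-1/16692) = 3834/1391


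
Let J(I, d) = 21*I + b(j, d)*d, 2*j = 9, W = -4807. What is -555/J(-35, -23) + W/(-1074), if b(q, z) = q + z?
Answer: 4167673/664806 ≈ 6.2690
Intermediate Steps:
j = 9/2 (j = (½)*9 = 9/2 ≈ 4.5000)
J(I, d) = 21*I + d*(9/2 + d) (J(I, d) = 21*I + (9/2 + d)*d = 21*I + d*(9/2 + d))
-555/J(-35, -23) + W/(-1074) = -555/(21*(-35) + (½)*(-23)*(9 + 2*(-23))) - 4807/(-1074) = -555/(-735 + (½)*(-23)*(9 - 46)) - 4807*(-1/1074) = -555/(-735 + (½)*(-23)*(-37)) + 4807/1074 = -555/(-735 + 851/2) + 4807/1074 = -555/(-619/2) + 4807/1074 = -555*(-2/619) + 4807/1074 = 1110/619 + 4807/1074 = 4167673/664806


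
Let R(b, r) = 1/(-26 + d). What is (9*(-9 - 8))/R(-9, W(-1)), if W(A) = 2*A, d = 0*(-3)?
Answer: 3978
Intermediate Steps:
d = 0
R(b, r) = -1/26 (R(b, r) = 1/(-26 + 0) = 1/(-26) = -1/26)
(9*(-9 - 8))/R(-9, W(-1)) = (9*(-9 - 8))/(-1/26) = (9*(-17))*(-26) = -153*(-26) = 3978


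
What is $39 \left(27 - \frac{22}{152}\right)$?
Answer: $\frac{79599}{76} \approx 1047.4$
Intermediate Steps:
$39 \left(27 - \frac{22}{152}\right) = 39 \left(27 - \frac{11}{76}\right) = 39 \cdot \frac{2041}{76} = \frac{79599}{76}$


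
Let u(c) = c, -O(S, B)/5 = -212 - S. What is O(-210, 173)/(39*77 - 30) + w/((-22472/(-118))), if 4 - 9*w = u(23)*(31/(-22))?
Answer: 18083143/734901816 ≈ 0.024606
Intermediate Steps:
O(S, B) = 1060 + 5*S (O(S, B) = -5*(-212 - S) = 1060 + 5*S)
w = 89/22 (w = 4/9 - 23*31/(-22)/9 = 4/9 - 23*31*(-1/22)/9 = 4/9 - 23*(-31)/(9*22) = 4/9 - ⅑*(-713/22) = 4/9 + 713/198 = 89/22 ≈ 4.0455)
O(-210, 173)/(39*77 - 30) + w/((-22472/(-118))) = (1060 + 5*(-210))/(39*77 - 30) + 89/(22*((-22472/(-118)))) = (1060 - 1050)/(3003 - 30) + 89/(22*((-22472*(-1/118)))) = 10/2973 + 89/(22*(11236/59)) = 10*(1/2973) + (89/22)*(59/11236) = 10/2973 + 5251/247192 = 18083143/734901816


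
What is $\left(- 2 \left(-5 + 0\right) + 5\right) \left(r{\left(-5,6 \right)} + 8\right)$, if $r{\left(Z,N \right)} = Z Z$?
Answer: $495$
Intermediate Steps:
$r{\left(Z,N \right)} = Z^{2}$
$\left(- 2 \left(-5 + 0\right) + 5\right) \left(r{\left(-5,6 \right)} + 8\right) = \left(- 2 \left(-5 + 0\right) + 5\right) \left(\left(-5\right)^{2} + 8\right) = \left(\left(-2\right) \left(-5\right) + 5\right) \left(25 + 8\right) = \left(10 + 5\right) 33 = 15 \cdot 33 = 495$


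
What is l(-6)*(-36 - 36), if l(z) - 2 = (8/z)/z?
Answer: -160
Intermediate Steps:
l(z) = 2 + 8/z² (l(z) = 2 + (8/z)/z = 2 + 8/z²)
l(-6)*(-36 - 36) = (2 + 8/(-6)²)*(-36 - 36) = (2 + 8*(1/36))*(-72) = (2 + 2/9)*(-72) = (20/9)*(-72) = -160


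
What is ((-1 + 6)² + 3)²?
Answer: 784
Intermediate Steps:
((-1 + 6)² + 3)² = (5² + 3)² = (25 + 3)² = 28² = 784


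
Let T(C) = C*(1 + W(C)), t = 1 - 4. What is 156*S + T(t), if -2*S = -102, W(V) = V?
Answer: 7962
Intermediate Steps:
t = -3
T(C) = C*(1 + C)
S = 51 (S = -1/2*(-102) = 51)
156*S + T(t) = 156*51 - 3*(1 - 3) = 7956 - 3*(-2) = 7956 + 6 = 7962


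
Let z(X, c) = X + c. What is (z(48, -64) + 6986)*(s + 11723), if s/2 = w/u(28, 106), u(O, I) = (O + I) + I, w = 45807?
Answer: 337479733/4 ≈ 8.4370e+7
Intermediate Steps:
u(O, I) = O + 2*I (u(O, I) = (I + O) + I = O + 2*I)
s = 15269/40 (s = 2*(45807/(28 + 2*106)) = 2*(45807/(28 + 212)) = 2*(45807/240) = 2*(45807*(1/240)) = 2*(15269/80) = 15269/40 ≈ 381.73)
(z(48, -64) + 6986)*(s + 11723) = ((48 - 64) + 6986)*(15269/40 + 11723) = (-16 + 6986)*(484189/40) = 6970*(484189/40) = 337479733/4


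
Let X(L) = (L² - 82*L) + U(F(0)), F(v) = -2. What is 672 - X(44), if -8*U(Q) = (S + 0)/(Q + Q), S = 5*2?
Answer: 37499/16 ≈ 2343.7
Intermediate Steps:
S = 10
U(Q) = -5/(8*Q) (U(Q) = -(10 + 0)/(8*(Q + Q)) = -5/(4*(2*Q)) = -5*1/(2*Q)/4 = -5/(8*Q))
X(L) = 5/16 + L² - 82*L (X(L) = (L² - 82*L) - 5/8/(-2) = (L² - 82*L) - 5/8*(-½) = (L² - 82*L) + 5/16 = 5/16 + L² - 82*L)
672 - X(44) = 672 - (5/16 + 44² - 82*44) = 672 - (5/16 + 1936 - 3608) = 672 - 1*(-26747/16) = 672 + 26747/16 = 37499/16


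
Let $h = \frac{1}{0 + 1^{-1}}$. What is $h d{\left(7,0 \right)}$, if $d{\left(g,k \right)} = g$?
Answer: $7$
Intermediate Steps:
$h = 1$ ($h = \frac{1}{0 + 1} = 1^{-1} = 1$)
$h d{\left(7,0 \right)} = 1 \cdot 7 = 7$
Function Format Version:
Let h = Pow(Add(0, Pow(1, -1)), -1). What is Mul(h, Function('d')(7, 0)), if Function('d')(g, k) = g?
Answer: 7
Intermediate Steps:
h = 1 (h = Pow(Add(0, 1), -1) = Pow(1, -1) = 1)
Mul(h, Function('d')(7, 0)) = Mul(1, 7) = 7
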